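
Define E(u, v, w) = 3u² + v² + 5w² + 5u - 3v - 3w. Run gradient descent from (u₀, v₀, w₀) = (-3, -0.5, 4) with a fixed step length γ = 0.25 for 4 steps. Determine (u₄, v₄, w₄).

∇E = (6u + 5, 2v - 3, 10w - 3)
Step 1: at (-3, -0.5, 4), ∇E = (-13, -4, 37) → (-3, -0.5, 4) − 0.25·(-13, -4, 37) = (0.25, 0.5, -5.25)
Step 2: at (0.25, 0.5, -5.25), ∇E = (6.5, -2, -55.5) → (0.25, 0.5, -5.25) − 0.25·(6.5, -2, -55.5) = (-1.375, 1, 8.625)
Step 3: at (-1.375, 1, 8.625), ∇E = (-3.25, -1, 83.25) → (-1.375, 1, 8.625) − 0.25·(-3.25, -1, 83.25) = (-0.5625, 1.25, -12.1875)
Step 4: at (-0.5625, 1.25, -12.1875), ∇E = (1.625, -0.5, -124.875) → (-0.5625, 1.25, -12.1875) − 0.25·(1.625, -0.5, -124.875) = (-0.96875, 1.375, 19.03125)

(-0.96875, 1.375, 19.03125)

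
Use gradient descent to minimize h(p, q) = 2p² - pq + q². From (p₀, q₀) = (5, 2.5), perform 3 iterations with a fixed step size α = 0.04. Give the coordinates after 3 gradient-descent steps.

∇h = (4p - q, -p + 2q)
(p₁, q₁) = (5, 2.5) − 0.04·(17.5, 0) = (4.3, 2.5)
(p₂, q₂) = (4.3, 2.5) − 0.04·(14.7, 0.7) = (3.712, 2.472)
(p₃, q₃) = (3.712, 2.472) − 0.04·(12.376, 1.232) = (3.21696, 2.42272)

(3.21696, 2.42272)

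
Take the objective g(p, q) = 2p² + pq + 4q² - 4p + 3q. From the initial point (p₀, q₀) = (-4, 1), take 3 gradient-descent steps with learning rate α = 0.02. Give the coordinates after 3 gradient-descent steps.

∇g = (4p + q - 4, p + 8q + 3)
Step 1: at (-4, 1), ∇g = (-19, 7) → (-4, 1) − 0.02·(-19, 7) = (-3.62, 0.86)
Step 2: at (-3.62, 0.86), ∇g = (-17.62, 6.26) → (-3.62, 0.86) − 0.02·(-17.62, 6.26) = (-3.2676, 0.7348)
Step 3: at (-3.2676, 0.7348), ∇g = (-16.3356, 5.6108) → (-3.2676, 0.7348) − 0.02·(-16.3356, 5.6108) = (-2.940888, 0.622584)

(-2.940888, 0.622584)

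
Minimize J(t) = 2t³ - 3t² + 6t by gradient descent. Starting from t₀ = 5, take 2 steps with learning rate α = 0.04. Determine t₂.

-0.289984

J′(t) = 6t² - 6t + 6
t₁ = 5 − 0.04·126 = -0.04
t₂ = -0.04 − 0.04·6.2496 = -0.289984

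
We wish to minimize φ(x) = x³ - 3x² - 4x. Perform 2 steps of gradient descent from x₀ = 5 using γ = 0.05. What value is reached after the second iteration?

φ′(x) = 3x² - 6x - 4
x₁ = 5 − 0.05·41 = 2.95
x₂ = 2.95 − 0.05·4.4075 = 2.729625

2.729625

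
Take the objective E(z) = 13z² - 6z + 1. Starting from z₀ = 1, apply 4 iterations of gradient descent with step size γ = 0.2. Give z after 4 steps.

E′(z) = 26z - 6
Step 1: E′(1) = 20; z₁ = 1 − 0.2·20 = -3
Step 2: E′(-3) = -84; z₂ = -3 − 0.2·(-84) = 13.8
Step 3: E′(13.8) = 352.8; z₃ = 13.8 − 0.2·352.8 = -56.76
Step 4: E′(-56.76) = -1481.76; z₄ = -56.76 − 0.2·(-1481.76) = 239.592

239.592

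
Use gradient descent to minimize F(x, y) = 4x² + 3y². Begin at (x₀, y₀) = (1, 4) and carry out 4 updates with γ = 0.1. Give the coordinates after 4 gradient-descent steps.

(0.0016, 0.1024)

∇F = (8x, 6y)
(x₁, y₁) = (1, 4) − 0.1·(8, 24) = (0.2, 1.6)
(x₂, y₂) = (0.2, 1.6) − 0.1·(1.6, 9.6) = (0.04, 0.64)
(x₃, y₃) = (0.04, 0.64) − 0.1·(0.32, 3.84) = (0.008, 0.256)
(x₄, y₄) = (0.008, 0.256) − 0.1·(0.064, 1.536) = (0.0016, 0.1024)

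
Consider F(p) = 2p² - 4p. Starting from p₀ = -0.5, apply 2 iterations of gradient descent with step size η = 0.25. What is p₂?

F′(p) = 4p - 4
p₁ = -0.5 − 0.25·(-6) = 1
p₂ = 1 − 0.25·0 = 1

1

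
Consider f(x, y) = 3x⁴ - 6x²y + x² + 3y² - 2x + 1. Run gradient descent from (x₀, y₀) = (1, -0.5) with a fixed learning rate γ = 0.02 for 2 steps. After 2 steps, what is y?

∇f = (12x³ - 12xy + 2x - 2, -6x² + 6y)
(x₁, y₁) = (1, -0.5) − 0.02·(18, -9) = (0.64, -0.32)
(x₂, y₂) = (0.64, -0.32) − 0.02·(4.883328, -4.3776) = (0.54233344, -0.232448)
y = -0.232448

-0.232448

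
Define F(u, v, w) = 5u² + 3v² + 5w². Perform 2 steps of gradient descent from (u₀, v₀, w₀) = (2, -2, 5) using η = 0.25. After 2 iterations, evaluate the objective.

∇F = (10u, 6v, 10w)
(u₁, v₁, w₁) = (2, -2, 5) − 0.25·(20, -12, 50) = (-3, 1, -7.5)
(u₂, v₂, w₂) = (-3, 1, -7.5) − 0.25·(-30, 6, -75) = (4.5, -0.5, 11.25)
F(4.5, -0.5, 11.25) = 734.8125

734.8125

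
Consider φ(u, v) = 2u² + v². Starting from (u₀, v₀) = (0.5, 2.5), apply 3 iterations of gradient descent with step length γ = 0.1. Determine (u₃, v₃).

(0.108, 1.28)

∇φ = (4u, 2v)
Step 1: at (0.5, 2.5), ∇φ = (2, 5) → (0.5, 2.5) − 0.1·(2, 5) = (0.3, 2)
Step 2: at (0.3, 2), ∇φ = (1.2, 4) → (0.3, 2) − 0.1·(1.2, 4) = (0.18, 1.6)
Step 3: at (0.18, 1.6), ∇φ = (0.72, 3.2) → (0.18, 1.6) − 0.1·(0.72, 3.2) = (0.108, 1.28)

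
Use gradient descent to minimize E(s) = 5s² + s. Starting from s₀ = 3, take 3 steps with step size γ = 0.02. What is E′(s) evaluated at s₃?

15.872

E′(s) = 10s + 1
Step 1: E′(3) = 31; s₁ = 3 − 0.02·31 = 2.38
Step 2: E′(2.38) = 24.8; s₂ = 2.38 − 0.02·24.8 = 1.884
Step 3: E′(1.884) = 19.84; s₃ = 1.884 − 0.02·19.84 = 1.4872
E′(s) at (1.4872) = 15.872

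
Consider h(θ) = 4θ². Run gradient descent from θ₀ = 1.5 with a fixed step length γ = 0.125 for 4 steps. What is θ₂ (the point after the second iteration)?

0

h′(θ) = 8θ
θ₁ = 1.5 − 0.125·12 = 0
θ₂ = 0 − 0.125·0 = 0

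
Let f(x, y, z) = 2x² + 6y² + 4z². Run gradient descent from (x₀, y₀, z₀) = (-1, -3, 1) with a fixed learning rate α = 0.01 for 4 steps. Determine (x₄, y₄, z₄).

(-0.84934656, -1.79908608, 0.71639296)

∇f = (4x, 12y, 8z)
(x₁, y₁, z₁) = (-1, -3, 1) − 0.01·(-4, -36, 8) = (-0.96, -2.64, 0.92)
(x₂, y₂, z₂) = (-0.96, -2.64, 0.92) − 0.01·(-3.84, -31.68, 7.36) = (-0.9216, -2.3232, 0.8464)
(x₃, y₃, z₃) = (-0.9216, -2.3232, 0.8464) − 0.01·(-3.6864, -27.8784, 6.7712) = (-0.884736, -2.044416, 0.778688)
(x₄, y₄, z₄) = (-0.884736, -2.044416, 0.778688) − 0.01·(-3.538944, -24.532992, 6.229504) = (-0.84934656, -1.79908608, 0.71639296)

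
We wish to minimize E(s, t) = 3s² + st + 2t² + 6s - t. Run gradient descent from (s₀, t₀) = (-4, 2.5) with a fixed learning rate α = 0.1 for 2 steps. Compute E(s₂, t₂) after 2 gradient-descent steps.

-0.69585

∇E = (6s + t + 6, s + 4t - 1)
(s₁, t₁) = (-4, 2.5) − 0.1·(-15.5, 5) = (-2.45, 2)
(s₂, t₂) = (-2.45, 2) − 0.1·(-6.7, 4.55) = (-1.78, 1.545)
E(-1.78, 1.545) = -0.69585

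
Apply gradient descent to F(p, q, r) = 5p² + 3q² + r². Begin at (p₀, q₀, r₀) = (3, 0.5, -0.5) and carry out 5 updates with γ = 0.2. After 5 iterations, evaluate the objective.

45.0015117312

∇F = (10p, 6q, 2r)
(p₁, q₁, r₁) = (3, 0.5, -0.5) − 0.2·(30, 3, -1) = (-3, -0.1, -0.3)
(p₂, q₂, r₂) = (-3, -0.1, -0.3) − 0.2·(-30, -0.6, -0.6) = (3, 0.02, -0.18)
(p₃, q₃, r₃) = (3, 0.02, -0.18) − 0.2·(30, 0.12, -0.36) = (-3, -0.004, -0.108)
(p₄, q₄, r₄) = (-3, -0.004, -0.108) − 0.2·(-30, -0.024, -0.216) = (3, 0.0008, -0.0648)
(p₅, q₅, r₅) = (3, 0.0008, -0.0648) − 0.2·(30, 0.0048, -0.1296) = (-3, -0.00016, -0.03888)
F(-3, -0.00016, -0.03888) = 45.0015117312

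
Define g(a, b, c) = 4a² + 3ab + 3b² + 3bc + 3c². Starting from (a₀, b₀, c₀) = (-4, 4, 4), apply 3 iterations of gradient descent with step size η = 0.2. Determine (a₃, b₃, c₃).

∇g = (8a + 3b, 3a + 6b + 3c, 3b + 6c)
Step 1: at (-4, 4, 4), ∇g = (-20, 24, 36) → (-4, 4, 4) − 0.2·(-20, 24, 36) = (0, -0.8, -3.2)
Step 2: at (0, -0.8, -3.2), ∇g = (-2.4, -14.4, -21.6) → (0, -0.8, -3.2) − 0.2·(-2.4, -14.4, -21.6) = (0.48, 2.08, 1.12)
Step 3: at (0.48, 2.08, 1.12), ∇g = (10.08, 17.28, 12.96) → (0.48, 2.08, 1.12) − 0.2·(10.08, 17.28, 12.96) = (-1.536, -1.376, -1.472)

(-1.536, -1.376, -1.472)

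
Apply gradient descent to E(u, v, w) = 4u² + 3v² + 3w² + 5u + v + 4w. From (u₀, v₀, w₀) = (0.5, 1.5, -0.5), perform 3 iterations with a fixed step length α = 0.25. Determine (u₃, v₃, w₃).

∇E = (8u + 5, 6v + 1, 6w + 4)
(u₁, v₁, w₁) = (0.5, 1.5, -0.5) − 0.25·(9, 10, 1) = (-1.75, -1, -0.75)
(u₂, v₂, w₂) = (-1.75, -1, -0.75) − 0.25·(-9, -5, -0.5) = (0.5, 0.25, -0.625)
(u₃, v₃, w₃) = (0.5, 0.25, -0.625) − 0.25·(9, 2.5, 0.25) = (-1.75, -0.375, -0.6875)

(-1.75, -0.375, -0.6875)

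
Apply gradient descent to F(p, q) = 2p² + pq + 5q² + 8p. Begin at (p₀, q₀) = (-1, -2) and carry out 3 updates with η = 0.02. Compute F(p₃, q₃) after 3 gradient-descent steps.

-0.6634291024

∇F = (4p + q + 8, p + 10q)
(p₁, q₁) = (-1, -2) − 0.02·(2, -21) = (-1.04, -1.58)
(p₂, q₂) = (-1.04, -1.58) − 0.02·(2.26, -16.84) = (-1.0852, -1.2432)
(p₃, q₃) = (-1.0852, -1.2432) − 0.02·(2.416, -13.5172) = (-1.13352, -0.972856)
F(-1.13352, -0.972856) = -0.6634291024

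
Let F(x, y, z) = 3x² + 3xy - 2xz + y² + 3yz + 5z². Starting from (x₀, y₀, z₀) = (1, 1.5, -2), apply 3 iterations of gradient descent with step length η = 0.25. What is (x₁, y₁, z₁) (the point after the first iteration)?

∇F = (6x + 3y - 2z, 3x + 2y + 3z, -2x + 3y + 10z)
(x₁, y₁, z₁) = (1, 1.5, -2) − 0.25·(14.5, 0, -17.5) = (-2.625, 1.5, 2.375)

(-2.625, 1.5, 2.375)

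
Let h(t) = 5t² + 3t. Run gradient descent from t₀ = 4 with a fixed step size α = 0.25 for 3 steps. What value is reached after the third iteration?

-14.8125

h′(t) = 10t + 3
t₁ = 4 − 0.25·43 = -6.75
t₂ = -6.75 − 0.25·(-64.5) = 9.375
t₃ = 9.375 − 0.25·96.75 = -14.8125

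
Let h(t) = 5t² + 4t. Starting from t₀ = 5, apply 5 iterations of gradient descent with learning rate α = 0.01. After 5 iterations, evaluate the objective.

h′(t) = 10t + 4
t₁ = 5 − 0.01·54 = 4.46
t₂ = 4.46 − 0.01·48.6 = 3.974
t₃ = 3.974 − 0.01·43.74 = 3.5366
t₄ = 3.5366 − 0.01·39.366 = 3.14294
t₅ = 3.14294 − 0.01·35.4294 = 2.788646
h(2.788646) = 50.03731656658

50.03731656658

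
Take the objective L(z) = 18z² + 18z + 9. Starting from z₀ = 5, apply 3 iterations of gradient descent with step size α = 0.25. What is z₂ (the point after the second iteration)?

L′(z) = 36z + 18
z₁ = 5 − 0.25·198 = -44.5
z₂ = -44.5 − 0.25·(-1584) = 351.5

351.5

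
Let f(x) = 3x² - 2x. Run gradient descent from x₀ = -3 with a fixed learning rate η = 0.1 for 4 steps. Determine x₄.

f′(x) = 6x - 2
x₁ = -3 − 0.1·(-20) = -1
x₂ = -1 − 0.1·(-8) = -0.2
x₃ = -0.2 − 0.1·(-3.2) = 0.12
x₄ = 0.12 − 0.1·(-1.28) = 0.248

0.248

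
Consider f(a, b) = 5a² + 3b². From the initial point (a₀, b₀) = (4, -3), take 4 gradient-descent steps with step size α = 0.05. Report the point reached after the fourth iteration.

∇f = (10a, 6b)
Step 1: at (4, -3), ∇f = (40, -18) → (4, -3) − 0.05·(40, -18) = (2, -2.1)
Step 2: at (2, -2.1), ∇f = (20, -12.6) → (2, -2.1) − 0.05·(20, -12.6) = (1, -1.47)
Step 3: at (1, -1.47), ∇f = (10, -8.82) → (1, -1.47) − 0.05·(10, -8.82) = (0.5, -1.029)
Step 4: at (0.5, -1.029), ∇f = (5, -6.174) → (0.5, -1.029) − 0.05·(5, -6.174) = (0.25, -0.7203)

(0.25, -0.7203)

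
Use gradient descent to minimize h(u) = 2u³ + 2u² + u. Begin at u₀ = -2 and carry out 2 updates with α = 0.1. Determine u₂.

-10.534

h′(u) = 6u² + 4u + 1
Step 1: h′(-2) = 17; u₁ = -2 − 0.1·17 = -3.7
Step 2: h′(-3.7) = 68.34; u₂ = -3.7 − 0.1·68.34 = -10.534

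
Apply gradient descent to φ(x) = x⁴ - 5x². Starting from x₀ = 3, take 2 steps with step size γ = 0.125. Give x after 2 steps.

138.5859375

φ′(x) = 4x³ - 10x
Step 1: φ′(3) = 78; x₁ = 3 − 0.125·78 = -6.75
Step 2: φ′(-6.75) = -1162.6875; x₂ = -6.75 − 0.125·(-1162.6875) = 138.5859375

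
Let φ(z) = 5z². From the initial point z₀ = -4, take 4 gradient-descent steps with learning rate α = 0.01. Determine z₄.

φ′(z) = 10z
z₁ = -4 − 0.01·(-40) = -3.6
z₂ = -3.6 − 0.01·(-36) = -3.24
z₃ = -3.24 − 0.01·(-32.4) = -2.916
z₄ = -2.916 − 0.01·(-29.16) = -2.6244

-2.6244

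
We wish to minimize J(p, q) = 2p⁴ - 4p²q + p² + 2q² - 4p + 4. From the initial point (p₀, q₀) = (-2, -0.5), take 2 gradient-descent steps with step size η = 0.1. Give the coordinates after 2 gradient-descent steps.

∇J = (8p³ - 8pq + 2p - 4, -4p² + 4q)
Step 1: at (-2, -0.5), ∇J = (-80, -18) → (-2, -0.5) − 0.1·(-80, -18) = (6, 1.3)
Step 2: at (6, 1.3), ∇J = (1673.6, -138.8) → (6, 1.3) − 0.1·(1673.6, -138.8) = (-161.36, 15.18)

(-161.36, 15.18)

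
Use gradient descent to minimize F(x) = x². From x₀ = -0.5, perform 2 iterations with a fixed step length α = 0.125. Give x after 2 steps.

F′(x) = 2x
Step 1: F′(-0.5) = -1; x₁ = -0.5 − 0.125·(-1) = -0.375
Step 2: F′(-0.375) = -0.75; x₂ = -0.375 − 0.125·(-0.75) = -0.28125

-0.28125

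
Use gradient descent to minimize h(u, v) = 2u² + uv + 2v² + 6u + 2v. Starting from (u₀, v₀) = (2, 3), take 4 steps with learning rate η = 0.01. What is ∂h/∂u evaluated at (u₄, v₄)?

∇h = (4u + v + 6, u + 4v + 2)
Step 1: at (2, 3), ∇h = (17, 16) → (2, 3) − 0.01·(17, 16) = (1.83, 2.84)
Step 2: at (1.83, 2.84), ∇h = (16.16, 15.19) → (1.83, 2.84) − 0.01·(16.16, 15.19) = (1.6684, 2.6881)
Step 3: at (1.6684, 2.6881), ∇h = (15.3617, 14.4208) → (1.6684, 2.6881) − 0.01·(15.3617, 14.4208) = (1.514783, 2.543892)
Step 4: at (1.514783, 2.543892), ∇h = (14.603024, 13.690351) → (1.514783, 2.543892) − 0.01·(14.603024, 13.690351) = (1.36875276, 2.40698849)
∂h/∂u at (1.36875276, 2.40698849) = 13.88199953

13.88199953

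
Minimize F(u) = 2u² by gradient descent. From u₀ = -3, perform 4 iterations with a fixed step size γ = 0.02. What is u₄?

-2.14917888

F′(u) = 4u
u₁ = -3 − 0.02·(-12) = -2.76
u₂ = -2.76 − 0.02·(-11.04) = -2.5392
u₃ = -2.5392 − 0.02·(-10.1568) = -2.336064
u₄ = -2.336064 − 0.02·(-9.344256) = -2.14917888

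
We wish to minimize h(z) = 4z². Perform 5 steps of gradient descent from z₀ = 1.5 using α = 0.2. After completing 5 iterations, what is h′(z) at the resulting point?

h′(z) = 8z
Step 1: h′(1.5) = 12; z₁ = 1.5 − 0.2·12 = -0.9
Step 2: h′(-0.9) = -7.2; z₂ = -0.9 − 0.2·(-7.2) = 0.54
Step 3: h′(0.54) = 4.32; z₃ = 0.54 − 0.2·4.32 = -0.324
Step 4: h′(-0.324) = -2.592; z₄ = -0.324 − 0.2·(-2.592) = 0.1944
Step 5: h′(0.1944) = 1.5552; z₅ = 0.1944 − 0.2·1.5552 = -0.11664
h′(z) at (-0.11664) = -0.93312

-0.93312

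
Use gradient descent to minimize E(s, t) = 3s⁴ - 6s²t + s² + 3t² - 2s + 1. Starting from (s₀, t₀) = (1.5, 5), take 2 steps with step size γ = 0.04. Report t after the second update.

6.138464

∇E = (12s³ - 12st + 2s - 2, -6s² + 6t)
(s₁, t₁) = (1.5, 5) − 0.04·(-48.5, 16.5) = (3.44, 4.34)
(s₂, t₂) = (3.44, 4.34) − 0.04·(314.215808, -44.9616) = (-9.12863232, 6.138464)
t = 6.138464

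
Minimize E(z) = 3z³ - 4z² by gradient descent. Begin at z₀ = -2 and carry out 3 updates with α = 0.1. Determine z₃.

E′(z) = 9z² - 8z
Step 1: E′(-2) = 52; z₁ = -2 − 0.1·52 = -7.2
Step 2: E′(-7.2) = 524.16; z₂ = -7.2 − 0.1·524.16 = -59.616
Step 3: E′(-59.616) = 32463.535104; z₃ = -59.616 − 0.1·32463.535104 = -3305.9695104

-3305.9695104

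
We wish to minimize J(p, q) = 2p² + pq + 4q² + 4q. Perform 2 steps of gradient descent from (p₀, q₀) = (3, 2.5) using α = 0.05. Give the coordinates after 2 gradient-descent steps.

∇J = (4p + q, p + 8q + 4)
(p₁, q₁) = (3, 2.5) − 0.05·(14.5, 27) = (2.275, 1.15)
(p₂, q₂) = (2.275, 1.15) − 0.05·(10.25, 15.475) = (1.7625, 0.37625)

(1.7625, 0.37625)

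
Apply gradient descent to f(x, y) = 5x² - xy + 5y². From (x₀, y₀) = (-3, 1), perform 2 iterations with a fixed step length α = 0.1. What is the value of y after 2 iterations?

0.01

∇f = (10x - y, -x + 10y)
Step 1: at (-3, 1), ∇f = (-31, 13) → (-3, 1) − 0.1·(-31, 13) = (0.1, -0.3)
Step 2: at (0.1, -0.3), ∇f = (1.3, -3.1) → (0.1, -0.3) − 0.1·(1.3, -3.1) = (-0.03, 0.01)
y = 0.01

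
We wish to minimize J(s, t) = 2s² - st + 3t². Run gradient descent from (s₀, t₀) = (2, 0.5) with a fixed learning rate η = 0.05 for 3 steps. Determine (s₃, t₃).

∇J = (4s - t, -s + 6t)
Step 1: at (2, 0.5), ∇J = (7.5, 1) → (2, 0.5) − 0.05·(7.5, 1) = (1.625, 0.45)
Step 2: at (1.625, 0.45), ∇J = (6.05, 1.075) → (1.625, 0.45) − 0.05·(6.05, 1.075) = (1.3225, 0.39625)
Step 3: at (1.3225, 0.39625), ∇J = (4.89375, 1.055) → (1.3225, 0.39625) − 0.05·(4.89375, 1.055) = (1.0778125, 0.3435)

(1.0778125, 0.3435)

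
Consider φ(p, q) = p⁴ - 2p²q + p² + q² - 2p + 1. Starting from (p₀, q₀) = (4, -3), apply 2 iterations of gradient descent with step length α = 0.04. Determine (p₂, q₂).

∇φ = (4p³ - 4pq + 2p - 2, -2p² + 2q)
(p₁, q₁) = (4, -3) − 0.04·(310, -38) = (-8.4, -1.48)
(p₂, q₂) = (-8.4, -1.48) − 0.04·(-2439.344, -144.08) = (89.17376, 4.2832)

(89.17376, 4.2832)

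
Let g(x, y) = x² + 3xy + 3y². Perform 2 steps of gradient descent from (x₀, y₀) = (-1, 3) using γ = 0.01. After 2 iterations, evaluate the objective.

∇g = (2x + 3y, 3x + 6y)
Step 1: at (-1, 3), ∇g = (7, 15) → (-1, 3) − 0.01·(7, 15) = (-1.07, 2.85)
Step 2: at (-1.07, 2.85), ∇g = (6.41, 13.89) → (-1.07, 2.85) − 0.01·(6.41, 13.89) = (-1.1341, 2.7111)
g(-1.1341, 2.7111) = 14.11239691

14.11239691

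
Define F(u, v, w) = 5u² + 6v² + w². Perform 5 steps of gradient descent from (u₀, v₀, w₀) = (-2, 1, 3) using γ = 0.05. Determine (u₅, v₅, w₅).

∇F = (10u, 12v, 2w)
Step 1: at (-2, 1, 3), ∇F = (-20, 12, 6) → (-2, 1, 3) − 0.05·(-20, 12, 6) = (-1, 0.4, 2.7)
Step 2: at (-1, 0.4, 2.7), ∇F = (-10, 4.8, 5.4) → (-1, 0.4, 2.7) − 0.05·(-10, 4.8, 5.4) = (-0.5, 0.16, 2.43)
Step 3: at (-0.5, 0.16, 2.43), ∇F = (-5, 1.92, 4.86) → (-0.5, 0.16, 2.43) − 0.05·(-5, 1.92, 4.86) = (-0.25, 0.064, 2.187)
Step 4: at (-0.25, 0.064, 2.187), ∇F = (-2.5, 0.768, 4.374) → (-0.25, 0.064, 2.187) − 0.05·(-2.5, 0.768, 4.374) = (-0.125, 0.0256, 1.9683)
Step 5: at (-0.125, 0.0256, 1.9683), ∇F = (-1.25, 0.3072, 3.9366) → (-0.125, 0.0256, 1.9683) − 0.05·(-1.25, 0.3072, 3.9366) = (-0.0625, 0.01024, 1.77147)

(-0.0625, 0.01024, 1.77147)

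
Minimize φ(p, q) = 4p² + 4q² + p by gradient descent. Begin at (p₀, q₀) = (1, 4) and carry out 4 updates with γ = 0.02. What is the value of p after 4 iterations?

∇φ = (8p + 1, 8q)
(p₁, q₁) = (1, 4) − 0.02·(9, 32) = (0.82, 3.36)
(p₂, q₂) = (0.82, 3.36) − 0.02·(7.56, 26.88) = (0.6688, 2.8224)
(p₃, q₃) = (0.6688, 2.8224) − 0.02·(6.3504, 22.5792) = (0.541792, 2.370816)
(p₄, q₄) = (0.541792, 2.370816) − 0.02·(5.334336, 18.966528) = (0.43510528, 1.99148544)
p = 0.43510528

0.43510528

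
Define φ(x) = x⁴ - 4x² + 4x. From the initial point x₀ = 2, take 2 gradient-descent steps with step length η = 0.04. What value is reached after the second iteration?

φ′(x) = 4x³ - 8x + 4
Step 1: φ′(2) = 20; x₁ = 2 − 0.04·20 = 1.2
Step 2: φ′(1.2) = 1.312; x₂ = 1.2 − 0.04·1.312 = 1.14752

1.14752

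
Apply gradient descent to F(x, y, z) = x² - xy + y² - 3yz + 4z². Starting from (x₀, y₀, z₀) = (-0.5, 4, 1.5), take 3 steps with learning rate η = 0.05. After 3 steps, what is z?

1.426875

∇F = (2x - y, -x + 2y - 3z, -3y + 8z)
Step 1: at (-0.5, 4, 1.5), ∇F = (-5, 4, 0) → (-0.5, 4, 1.5) − 0.05·(-5, 4, 0) = (-0.25, 3.8, 1.5)
Step 2: at (-0.25, 3.8, 1.5), ∇F = (-4.3, 3.35, 0.6) → (-0.25, 3.8, 1.5) − 0.05·(-4.3, 3.35, 0.6) = (-0.035, 3.6325, 1.47)
Step 3: at (-0.035, 3.6325, 1.47), ∇F = (-3.7025, 2.89, 0.8625) → (-0.035, 3.6325, 1.47) − 0.05·(-3.7025, 2.89, 0.8625) = (0.150125, 3.488, 1.426875)
z = 1.426875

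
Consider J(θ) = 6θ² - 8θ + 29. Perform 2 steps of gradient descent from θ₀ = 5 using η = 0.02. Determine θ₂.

3.1696

J′(θ) = 12θ - 8
Step 1: J′(5) = 52; θ₁ = 5 − 0.02·52 = 3.96
Step 2: J′(3.96) = 39.52; θ₂ = 3.96 − 0.02·39.52 = 3.1696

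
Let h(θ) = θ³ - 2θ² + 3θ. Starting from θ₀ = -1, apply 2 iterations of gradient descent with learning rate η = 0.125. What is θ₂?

h′(θ) = 3θ² - 4θ + 3
Step 1: h′(-1) = 10; θ₁ = -1 − 0.125·10 = -2.25
Step 2: h′(-2.25) = 27.1875; θ₂ = -2.25 − 0.125·27.1875 = -5.6484375

-5.6484375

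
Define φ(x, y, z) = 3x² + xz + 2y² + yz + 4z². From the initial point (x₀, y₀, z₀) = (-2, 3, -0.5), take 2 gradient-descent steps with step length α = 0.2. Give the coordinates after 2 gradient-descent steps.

(-0.12, 0.12, -0.3)

∇φ = (6x + z, 4y + z, x + y + 8z)
(x₁, y₁, z₁) = (-2, 3, -0.5) − 0.2·(-12.5, 11.5, -3) = (0.5, 0.7, 0.1)
(x₂, y₂, z₂) = (0.5, 0.7, 0.1) − 0.2·(3.1, 2.9, 2) = (-0.12, 0.12, -0.3)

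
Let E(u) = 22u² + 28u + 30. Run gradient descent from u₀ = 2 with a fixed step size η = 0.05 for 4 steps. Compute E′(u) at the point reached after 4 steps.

E′(u) = 44u + 28
Step 1: E′(2) = 116; u₁ = 2 − 0.05·116 = -3.8
Step 2: E′(-3.8) = -139.2; u₂ = -3.8 − 0.05·(-139.2) = 3.16
Step 3: E′(3.16) = 167.04; u₃ = 3.16 − 0.05·167.04 = -5.192
Step 4: E′(-5.192) = -200.448; u₄ = -5.192 − 0.05·(-200.448) = 4.8304
E′(u) at (4.8304) = 240.5376

240.5376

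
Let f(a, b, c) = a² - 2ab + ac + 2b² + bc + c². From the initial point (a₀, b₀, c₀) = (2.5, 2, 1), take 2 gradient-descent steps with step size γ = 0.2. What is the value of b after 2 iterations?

∇f = (2a - 2b + c, -2a + 4b + c, a + b + 2c)
(a₁, b₁, c₁) = (2.5, 2, 1) − 0.2·(2, 4, 6.5) = (2.1, 1.2, -0.3)
(a₂, b₂, c₂) = (2.1, 1.2, -0.3) − 0.2·(1.5, 0.3, 2.7) = (1.8, 1.14, -0.84)
b = 1.14

1.14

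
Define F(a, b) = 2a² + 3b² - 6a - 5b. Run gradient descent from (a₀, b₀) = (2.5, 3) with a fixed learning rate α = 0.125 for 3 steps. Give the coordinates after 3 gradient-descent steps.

(1.625, 0.8671875)

∇F = (4a - 6, 6b - 5)
(a₁, b₁) = (2.5, 3) − 0.125·(4, 13) = (2, 1.375)
(a₂, b₂) = (2, 1.375) − 0.125·(2, 3.25) = (1.75, 0.96875)
(a₃, b₃) = (1.75, 0.96875) − 0.125·(1, 0.8125) = (1.625, 0.8671875)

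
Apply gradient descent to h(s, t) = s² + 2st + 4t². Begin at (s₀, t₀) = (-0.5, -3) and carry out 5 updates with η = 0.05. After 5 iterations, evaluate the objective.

∇h = (2s + 2t, 2s + 8t)
Step 1: at (-0.5, -3), ∇h = (-7, -25) → (-0.5, -3) − 0.05·(-7, -25) = (-0.15, -1.75)
Step 2: at (-0.15, -1.75), ∇h = (-3.8, -14.3) → (-0.15, -1.75) − 0.05·(-3.8, -14.3) = (0.04, -1.035)
Step 3: at (0.04, -1.035), ∇h = (-1.99, -8.2) → (0.04, -1.035) − 0.05·(-1.99, -8.2) = (0.1395, -0.625)
Step 4: at (0.1395, -0.625), ∇h = (-0.971, -4.721) → (0.1395, -0.625) − 0.05·(-0.971, -4.721) = (0.18805, -0.38895)
Step 5: at (0.18805, -0.38895), ∇h = (-0.4018, -2.7355) → (0.18805, -0.38895) − 0.05·(-0.4018, -2.7355) = (0.20814, -0.252175)
h(0.20814, -0.252175) = 0.1927157731

0.1927157731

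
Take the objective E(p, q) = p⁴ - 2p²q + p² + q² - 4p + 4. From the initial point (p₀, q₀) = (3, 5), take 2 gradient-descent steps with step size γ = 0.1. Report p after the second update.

∇E = (4p³ - 4pq + 2p - 4, -2p² + 2q)
(p₁, q₁) = (3, 5) − 0.1·(50, -8) = (-2, 5.8)
(p₂, q₂) = (-2, 5.8) − 0.1·(6.4, 3.6) = (-2.64, 5.44)
p = -2.64

-2.64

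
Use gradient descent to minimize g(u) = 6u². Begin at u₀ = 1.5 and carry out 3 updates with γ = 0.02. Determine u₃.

0.658464

g′(u) = 12u
Step 1: g′(1.5) = 18; u₁ = 1.5 − 0.02·18 = 1.14
Step 2: g′(1.14) = 13.68; u₂ = 1.14 − 0.02·13.68 = 0.8664
Step 3: g′(0.8664) = 10.3968; u₃ = 0.8664 − 0.02·10.3968 = 0.658464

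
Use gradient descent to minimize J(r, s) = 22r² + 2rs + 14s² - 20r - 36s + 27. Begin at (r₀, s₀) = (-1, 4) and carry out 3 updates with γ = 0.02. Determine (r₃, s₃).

∇J = (44r + 2s - 20, 2r + 28s - 36)
Step 1: at (-1, 4), ∇J = (-56, 74) → (-1, 4) − 0.02·(-56, 74) = (0.12, 2.52)
Step 2: at (0.12, 2.52), ∇J = (-9.68, 34.8) → (0.12, 2.52) − 0.02·(-9.68, 34.8) = (0.3136, 1.824)
Step 3: at (0.3136, 1.824), ∇J = (-2.5536, 15.6992) → (0.3136, 1.824) − 0.02·(-2.5536, 15.6992) = (0.364672, 1.510016)

(0.364672, 1.510016)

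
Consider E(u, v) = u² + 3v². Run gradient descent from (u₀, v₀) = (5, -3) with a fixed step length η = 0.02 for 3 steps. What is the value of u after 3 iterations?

4.42368

∇E = (2u, 6v)
Step 1: at (5, -3), ∇E = (10, -18) → (5, -3) − 0.02·(10, -18) = (4.8, -2.64)
Step 2: at (4.8, -2.64), ∇E = (9.6, -15.84) → (4.8, -2.64) − 0.02·(9.6, -15.84) = (4.608, -2.3232)
Step 3: at (4.608, -2.3232), ∇E = (9.216, -13.9392) → (4.608, -2.3232) − 0.02·(9.216, -13.9392) = (4.42368, -2.044416)
u = 4.42368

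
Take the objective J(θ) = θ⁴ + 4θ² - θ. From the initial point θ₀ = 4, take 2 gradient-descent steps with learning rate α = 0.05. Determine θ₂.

215.583575

J′(θ) = 4θ³ + 8θ - 1
Step 1: J′(4) = 287; θ₁ = 4 − 0.05·287 = -10.35
Step 2: J′(-10.35) = -4518.6715; θ₂ = -10.35 − 0.05·(-4518.6715) = 215.583575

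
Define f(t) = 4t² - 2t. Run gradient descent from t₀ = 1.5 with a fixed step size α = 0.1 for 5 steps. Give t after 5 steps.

0.2504

f′(t) = 8t - 2
t₁ = 1.5 − 0.1·10 = 0.5
t₂ = 0.5 − 0.1·2 = 0.3
t₃ = 0.3 − 0.1·0.4 = 0.26
t₄ = 0.26 − 0.1·0.08 = 0.252
t₅ = 0.252 − 0.1·0.016 = 0.2504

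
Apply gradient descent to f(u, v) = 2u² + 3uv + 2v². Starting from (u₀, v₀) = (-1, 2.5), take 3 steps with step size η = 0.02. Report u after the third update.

-1.170044

∇f = (4u + 3v, 3u + 4v)
(u₁, v₁) = (-1, 2.5) − 0.02·(3.5, 7) = (-1.07, 2.36)
(u₂, v₂) = (-1.07, 2.36) − 0.02·(2.8, 6.23) = (-1.126, 2.2354)
(u₃, v₃) = (-1.126, 2.2354) − 0.02·(2.2022, 5.5636) = (-1.170044, 2.124128)
u = -1.170044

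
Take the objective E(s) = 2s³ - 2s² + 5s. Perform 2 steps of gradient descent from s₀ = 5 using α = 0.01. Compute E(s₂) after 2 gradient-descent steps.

E′(s) = 6s² - 4s + 5
Step 1: E′(5) = 135; s₁ = 5 − 0.01·135 = 3.65
Step 2: E′(3.65) = 70.335; s₂ = 3.65 − 0.01·70.335 = 2.94665
E(2.94665) = 48.53778586805925

48.53778586805925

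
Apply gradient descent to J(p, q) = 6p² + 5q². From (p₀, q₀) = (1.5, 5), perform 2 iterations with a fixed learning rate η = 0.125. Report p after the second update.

∇J = (12p, 10q)
Step 1: at (1.5, 5), ∇J = (18, 50) → (1.5, 5) − 0.125·(18, 50) = (-0.75, -1.25)
Step 2: at (-0.75, -1.25), ∇J = (-9, -12.5) → (-0.75, -1.25) − 0.125·(-9, -12.5) = (0.375, 0.3125)
p = 0.375

0.375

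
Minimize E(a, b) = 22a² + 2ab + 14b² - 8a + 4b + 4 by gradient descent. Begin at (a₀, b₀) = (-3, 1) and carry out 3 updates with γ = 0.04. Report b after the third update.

∇E = (44a + 2b - 8, 2a + 28b + 4)
Step 1: at (-3, 1), ∇E = (-138, 26) → (-3, 1) − 0.04·(-138, 26) = (2.52, -0.04)
Step 2: at (2.52, -0.04), ∇E = (102.8, 7.92) → (2.52, -0.04) − 0.04·(102.8, 7.92) = (-1.592, -0.3568)
Step 3: at (-1.592, -0.3568), ∇E = (-78.7616, -9.1744) → (-1.592, -0.3568) − 0.04·(-78.7616, -9.1744) = (1.558464, 0.010176)
b = 0.010176

0.010176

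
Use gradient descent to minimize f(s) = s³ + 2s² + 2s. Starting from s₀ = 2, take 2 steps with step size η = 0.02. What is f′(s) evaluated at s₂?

f′(s) = 3s² + 4s + 2
s₁ = 2 − 0.02·22 = 1.56
s₂ = 1.56 − 0.02·15.5408 = 1.249184
f′(s) at (1.249184) = 11.678117997568

11.678117997568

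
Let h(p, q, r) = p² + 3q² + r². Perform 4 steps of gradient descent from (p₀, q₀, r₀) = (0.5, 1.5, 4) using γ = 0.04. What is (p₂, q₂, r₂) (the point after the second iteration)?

(0.4232, 0.8664, 3.3856)

∇h = (2p, 6q, 2r)
Step 1: at (0.5, 1.5, 4), ∇h = (1, 9, 8) → (0.5, 1.5, 4) − 0.04·(1, 9, 8) = (0.46, 1.14, 3.68)
Step 2: at (0.46, 1.14, 3.68), ∇h = (0.92, 6.84, 7.36) → (0.46, 1.14, 3.68) − 0.04·(0.92, 6.84, 7.36) = (0.4232, 0.8664, 3.3856)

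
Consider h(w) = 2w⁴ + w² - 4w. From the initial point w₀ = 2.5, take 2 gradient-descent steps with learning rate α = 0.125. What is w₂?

h′(w) = 8w³ + 2w - 4
w₁ = 2.5 − 0.125·126 = -13.25
w₂ = -13.25 − 0.125·(-18640.125) = 2316.765625

2316.765625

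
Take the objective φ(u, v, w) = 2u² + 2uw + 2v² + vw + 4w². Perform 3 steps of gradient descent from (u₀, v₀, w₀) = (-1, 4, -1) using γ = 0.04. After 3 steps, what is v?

∇φ = (4u + 2w, 4v + w, 2u + v + 8w)
Step 1: at (-1, 4, -1), ∇φ = (-6, 15, -6) → (-1, 4, -1) − 0.04·(-6, 15, -6) = (-0.76, 3.4, -0.76)
Step 2: at (-0.76, 3.4, -0.76), ∇φ = (-4.56, 12.84, -4.2) → (-0.76, 3.4, -0.76) − 0.04·(-4.56, 12.84, -4.2) = (-0.5776, 2.8864, -0.592)
Step 3: at (-0.5776, 2.8864, -0.592), ∇φ = (-3.4944, 10.9536, -3.0048) → (-0.5776, 2.8864, -0.592) − 0.04·(-3.4944, 10.9536, -3.0048) = (-0.437824, 2.448256, -0.471808)
v = 2.448256

2.448256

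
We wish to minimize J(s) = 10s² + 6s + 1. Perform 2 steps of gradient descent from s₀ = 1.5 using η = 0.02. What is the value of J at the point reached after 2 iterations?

J′(s) = 20s + 6
Step 1: J′(1.5) = 36; s₁ = 1.5 − 0.02·36 = 0.78
Step 2: J′(0.78) = 21.6; s₂ = 0.78 − 0.02·21.6 = 0.348
J(0.348) = 4.29904

4.29904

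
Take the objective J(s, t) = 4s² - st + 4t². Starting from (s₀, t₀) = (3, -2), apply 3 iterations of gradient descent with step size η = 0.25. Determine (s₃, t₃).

∇J = (8s - t, -s + 8t)
Step 1: at (3, -2), ∇J = (26, -19) → (3, -2) − 0.25·(26, -19) = (-3.5, 2.75)
Step 2: at (-3.5, 2.75), ∇J = (-30.75, 25.5) → (-3.5, 2.75) − 0.25·(-30.75, 25.5) = (4.1875, -3.625)
Step 3: at (4.1875, -3.625), ∇J = (37.125, -33.1875) → (4.1875, -3.625) − 0.25·(37.125, -33.1875) = (-5.09375, 4.671875)

(-5.09375, 4.671875)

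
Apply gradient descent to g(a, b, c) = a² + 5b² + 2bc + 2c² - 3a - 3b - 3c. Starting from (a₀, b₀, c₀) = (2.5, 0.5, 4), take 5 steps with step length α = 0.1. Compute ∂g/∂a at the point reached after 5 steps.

0.65536

∇g = (2a - 3, 10b + 2c - 3, 2b + 4c - 3)
(a₁, b₁, c₁) = (2.5, 0.5, 4) − 0.1·(2, 10, 14) = (2.3, -0.5, 2.6)
(a₂, b₂, c₂) = (2.3, -0.5, 2.6) − 0.1·(1.6, -2.8, 6.4) = (2.14, -0.22, 1.96)
(a₃, b₃, c₃) = (2.14, -0.22, 1.96) − 0.1·(1.28, -1.28, 4.4) = (2.012, -0.092, 1.52)
(a₄, b₄, c₄) = (2.012, -0.092, 1.52) − 0.1·(1.024, -0.88, 2.896) = (1.9096, -0.004, 1.2304)
(a₅, b₅, c₅) = (1.9096, -0.004, 1.2304) − 0.1·(0.8192, -0.5792, 1.9136) = (1.82768, 0.05392, 1.03904)
∂g/∂a at (1.82768, 0.05392, 1.03904) = 0.65536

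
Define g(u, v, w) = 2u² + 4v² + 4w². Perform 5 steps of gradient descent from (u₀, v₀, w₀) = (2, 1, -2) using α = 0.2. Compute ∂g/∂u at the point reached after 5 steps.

∇g = (4u, 8v, 8w)
Step 1: at (2, 1, -2), ∇g = (8, 8, -16) → (2, 1, -2) − 0.2·(8, 8, -16) = (0.4, -0.6, 1.2)
Step 2: at (0.4, -0.6, 1.2), ∇g = (1.6, -4.8, 9.6) → (0.4, -0.6, 1.2) − 0.2·(1.6, -4.8, 9.6) = (0.08, 0.36, -0.72)
Step 3: at (0.08, 0.36, -0.72), ∇g = (0.32, 2.88, -5.76) → (0.08, 0.36, -0.72) − 0.2·(0.32, 2.88, -5.76) = (0.016, -0.216, 0.432)
Step 4: at (0.016, -0.216, 0.432), ∇g = (0.064, -1.728, 3.456) → (0.016, -0.216, 0.432) − 0.2·(0.064, -1.728, 3.456) = (0.0032, 0.1296, -0.2592)
Step 5: at (0.0032, 0.1296, -0.2592), ∇g = (0.0128, 1.0368, -2.0736) → (0.0032, 0.1296, -0.2592) − 0.2·(0.0128, 1.0368, -2.0736) = (0.00064, -0.07776, 0.15552)
∂g/∂u at (0.00064, -0.07776, 0.15552) = 0.00256

0.00256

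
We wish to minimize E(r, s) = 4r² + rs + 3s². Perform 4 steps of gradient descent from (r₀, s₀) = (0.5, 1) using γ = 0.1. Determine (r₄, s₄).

∇E = (8r + s, r + 6s)
Step 1: at (0.5, 1), ∇E = (5, 6.5) → (0.5, 1) − 0.1·(5, 6.5) = (0, 0.35)
Step 2: at (0, 0.35), ∇E = (0.35, 2.1) → (0, 0.35) − 0.1·(0.35, 2.1) = (-0.035, 0.14)
Step 3: at (-0.035, 0.14), ∇E = (-0.14, 0.805) → (-0.035, 0.14) − 0.1·(-0.14, 0.805) = (-0.021, 0.0595)
Step 4: at (-0.021, 0.0595), ∇E = (-0.1085, 0.336) → (-0.021, 0.0595) − 0.1·(-0.1085, 0.336) = (-0.01015, 0.0259)

(-0.01015, 0.0259)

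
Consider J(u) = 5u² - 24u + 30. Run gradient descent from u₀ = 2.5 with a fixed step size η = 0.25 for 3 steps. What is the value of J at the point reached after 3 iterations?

J′(u) = 10u - 24
Step 1: J′(2.5) = 1; u₁ = 2.5 − 0.25·1 = 2.25
Step 2: J′(2.25) = -1.5; u₂ = 2.25 − 0.25·(-1.5) = 2.625
Step 3: J′(2.625) = 2.25; u₃ = 2.625 − 0.25·2.25 = 2.0625
J(2.0625) = 1.76953125

1.76953125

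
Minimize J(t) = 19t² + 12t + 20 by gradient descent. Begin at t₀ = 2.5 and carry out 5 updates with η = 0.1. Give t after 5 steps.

J′(t) = 38t + 12
Step 1: J′(2.5) = 107; t₁ = 2.5 − 0.1·107 = -8.2
Step 2: J′(-8.2) = -299.6; t₂ = -8.2 − 0.1·(-299.6) = 21.76
Step 3: J′(21.76) = 838.88; t₃ = 21.76 − 0.1·838.88 = -62.128
Step 4: J′(-62.128) = -2348.864; t₄ = -62.128 − 0.1·(-2348.864) = 172.7584
Step 5: J′(172.7584) = 6576.8192; t₅ = 172.7584 − 0.1·6576.8192 = -484.92352

-484.92352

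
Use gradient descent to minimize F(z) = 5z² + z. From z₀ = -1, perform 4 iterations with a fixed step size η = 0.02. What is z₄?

-0.46864

F′(z) = 10z + 1
Step 1: F′(-1) = -9; z₁ = -1 − 0.02·(-9) = -0.82
Step 2: F′(-0.82) = -7.2; z₂ = -0.82 − 0.02·(-7.2) = -0.676
Step 3: F′(-0.676) = -5.76; z₃ = -0.676 − 0.02·(-5.76) = -0.5608
Step 4: F′(-0.5608) = -4.608; z₄ = -0.5608 − 0.02·(-4.608) = -0.46864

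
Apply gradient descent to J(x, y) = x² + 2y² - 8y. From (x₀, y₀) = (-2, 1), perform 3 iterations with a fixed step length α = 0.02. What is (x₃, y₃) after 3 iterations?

∇J = (2x, 4y - 8)
(x₁, y₁) = (-2, 1) − 0.02·(-4, -4) = (-1.92, 1.08)
(x₂, y₂) = (-1.92, 1.08) − 0.02·(-3.84, -3.68) = (-1.8432, 1.1536)
(x₃, y₃) = (-1.8432, 1.1536) − 0.02·(-3.6864, -3.3856) = (-1.769472, 1.221312)

(-1.769472, 1.221312)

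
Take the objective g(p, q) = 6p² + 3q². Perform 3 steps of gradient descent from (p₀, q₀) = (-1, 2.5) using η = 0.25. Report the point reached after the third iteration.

∇g = (12p, 6q)
(p₁, q₁) = (-1, 2.5) − 0.25·(-12, 15) = (2, -1.25)
(p₂, q₂) = (2, -1.25) − 0.25·(24, -7.5) = (-4, 0.625)
(p₃, q₃) = (-4, 0.625) − 0.25·(-48, 3.75) = (8, -0.3125)

(8, -0.3125)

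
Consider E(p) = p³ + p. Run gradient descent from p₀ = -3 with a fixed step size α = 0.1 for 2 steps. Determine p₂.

E′(p) = 3p² + 1
p₁ = -3 − 0.1·28 = -5.8
p₂ = -5.8 − 0.1·101.92 = -15.992

-15.992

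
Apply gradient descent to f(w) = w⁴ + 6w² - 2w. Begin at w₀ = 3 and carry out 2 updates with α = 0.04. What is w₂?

1.76621312

f′(w) = 4w³ + 12w - 2
w₁ = 3 − 0.04·142 = -2.68
w₂ = -2.68 − 0.04·(-111.155328) = 1.76621312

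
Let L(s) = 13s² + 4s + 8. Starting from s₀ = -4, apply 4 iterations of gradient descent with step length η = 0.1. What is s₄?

L′(s) = 26s + 4
s₁ = -4 − 0.1·(-100) = 6
s₂ = 6 − 0.1·160 = -10
s₃ = -10 − 0.1·(-256) = 15.6
s₄ = 15.6 − 0.1·409.6 = -25.36

-25.36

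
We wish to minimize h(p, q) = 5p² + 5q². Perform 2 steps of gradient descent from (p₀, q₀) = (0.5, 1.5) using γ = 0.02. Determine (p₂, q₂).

∇h = (10p, 10q)
Step 1: at (0.5, 1.5), ∇h = (5, 15) → (0.5, 1.5) − 0.02·(5, 15) = (0.4, 1.2)
Step 2: at (0.4, 1.2), ∇h = (4, 12) → (0.4, 1.2) − 0.02·(4, 12) = (0.32, 0.96)

(0.32, 0.96)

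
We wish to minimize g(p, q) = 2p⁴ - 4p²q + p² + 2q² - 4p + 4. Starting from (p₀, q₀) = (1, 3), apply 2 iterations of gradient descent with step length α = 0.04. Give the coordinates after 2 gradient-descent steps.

(1.58916864, 2.724544)

∇g = (8p³ - 8pq + 2p - 4, -4p² + 4q)
(p₁, q₁) = (1, 3) − 0.04·(-18, 8) = (1.72, 2.68)
(p₂, q₂) = (1.72, 2.68) − 0.04·(3.270784, -1.1136) = (1.58916864, 2.724544)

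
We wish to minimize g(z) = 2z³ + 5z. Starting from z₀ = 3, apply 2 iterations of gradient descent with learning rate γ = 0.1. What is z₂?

g′(z) = 6z² + 5
Step 1: g′(3) = 59; z₁ = 3 − 0.1·59 = -2.9
Step 2: g′(-2.9) = 55.46; z₂ = -2.9 − 0.1·55.46 = -8.446

-8.446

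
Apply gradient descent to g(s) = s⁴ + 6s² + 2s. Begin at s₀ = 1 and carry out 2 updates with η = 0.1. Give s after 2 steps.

g′(s) = 4s³ + 12s + 2
Step 1: g′(1) = 18; s₁ = 1 − 0.1·18 = -0.8
Step 2: g′(-0.8) = -9.648; s₂ = -0.8 − 0.1·(-9.648) = 0.1648

0.1648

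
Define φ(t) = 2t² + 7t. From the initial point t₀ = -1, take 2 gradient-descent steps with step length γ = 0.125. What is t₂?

φ′(t) = 4t + 7
t₁ = -1 − 0.125·3 = -1.375
t₂ = -1.375 − 0.125·1.5 = -1.5625

-1.5625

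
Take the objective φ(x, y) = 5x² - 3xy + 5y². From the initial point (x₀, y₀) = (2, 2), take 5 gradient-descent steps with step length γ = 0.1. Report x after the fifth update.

0.00486

∇φ = (10x - 3y, -3x + 10y)
(x₁, y₁) = (2, 2) − 0.1·(14, 14) = (0.6, 0.6)
(x₂, y₂) = (0.6, 0.6) − 0.1·(4.2, 4.2) = (0.18, 0.18)
(x₃, y₃) = (0.18, 0.18) − 0.1·(1.26, 1.26) = (0.054, 0.054)
(x₄, y₄) = (0.054, 0.054) − 0.1·(0.378, 0.378) = (0.0162, 0.0162)
(x₅, y₅) = (0.0162, 0.0162) − 0.1·(0.1134, 0.1134) = (0.00486, 0.00486)
x = 0.00486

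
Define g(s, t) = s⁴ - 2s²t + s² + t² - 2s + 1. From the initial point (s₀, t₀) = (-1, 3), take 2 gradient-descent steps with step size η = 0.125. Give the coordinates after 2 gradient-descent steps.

∇g = (4s³ - 4st + 2s - 2, -2s² + 2t)
(s₁, t₁) = (-1, 3) − 0.125·(4, 4) = (-1.5, 2.5)
(s₂, t₂) = (-1.5, 2.5) − 0.125·(-3.5, 0.5) = (-1.0625, 2.4375)

(-1.0625, 2.4375)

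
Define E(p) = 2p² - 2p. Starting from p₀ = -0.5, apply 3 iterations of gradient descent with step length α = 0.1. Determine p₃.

0.284

E′(p) = 4p - 2
Step 1: E′(-0.5) = -4; p₁ = -0.5 − 0.1·(-4) = -0.1
Step 2: E′(-0.1) = -2.4; p₂ = -0.1 − 0.1·(-2.4) = 0.14
Step 3: E′(0.14) = -1.44; p₃ = 0.14 − 0.1·(-1.44) = 0.284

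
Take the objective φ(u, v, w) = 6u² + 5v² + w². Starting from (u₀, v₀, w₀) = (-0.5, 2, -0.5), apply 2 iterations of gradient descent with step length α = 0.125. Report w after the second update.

-0.28125

∇φ = (12u, 10v, 2w)
(u₁, v₁, w₁) = (-0.5, 2, -0.5) − 0.125·(-6, 20, -1) = (0.25, -0.5, -0.375)
(u₂, v₂, w₂) = (0.25, -0.5, -0.375) − 0.125·(3, -5, -0.75) = (-0.125, 0.125, -0.28125)
w = -0.28125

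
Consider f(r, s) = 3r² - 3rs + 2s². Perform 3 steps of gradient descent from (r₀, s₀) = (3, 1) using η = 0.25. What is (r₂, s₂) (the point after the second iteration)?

(2.0625, -0.5625)

∇f = (6r - 3s, -3r + 4s)
Step 1: at (3, 1), ∇f = (15, -5) → (3, 1) − 0.25·(15, -5) = (-0.75, 2.25)
Step 2: at (-0.75, 2.25), ∇f = (-11.25, 11.25) → (-0.75, 2.25) − 0.25·(-11.25, 11.25) = (2.0625, -0.5625)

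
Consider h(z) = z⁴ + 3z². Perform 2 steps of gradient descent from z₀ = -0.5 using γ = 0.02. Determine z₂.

-0.37203944

h′(z) = 4z³ + 6z
Step 1: h′(-0.5) = -3.5; z₁ = -0.5 − 0.02·(-3.5) = -0.43
Step 2: h′(-0.43) = -2.898028; z₂ = -0.43 − 0.02·(-2.898028) = -0.37203944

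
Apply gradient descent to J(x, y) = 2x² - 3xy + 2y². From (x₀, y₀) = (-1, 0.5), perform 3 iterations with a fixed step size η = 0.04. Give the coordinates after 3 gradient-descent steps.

∇J = (4x - 3y, -3x + 4y)
(x₁, y₁) = (-1, 0.5) − 0.04·(-5.5, 5) = (-0.78, 0.3)
(x₂, y₂) = (-0.78, 0.3) − 0.04·(-4.02, 3.54) = (-0.6192, 0.1584)
(x₃, y₃) = (-0.6192, 0.1584) − 0.04·(-2.952, 2.4912) = (-0.50112, 0.058752)

(-0.50112, 0.058752)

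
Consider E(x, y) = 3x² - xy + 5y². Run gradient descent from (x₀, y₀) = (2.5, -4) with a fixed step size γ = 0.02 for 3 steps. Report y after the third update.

∇E = (6x - y, -x + 10y)
(x₁, y₁) = (2.5, -4) − 0.02·(19, -42.5) = (2.12, -3.15)
(x₂, y₂) = (2.12, -3.15) − 0.02·(15.87, -33.62) = (1.8026, -2.4776)
(x₃, y₃) = (1.8026, -2.4776) − 0.02·(13.2932, -26.5786) = (1.536736, -1.946028)
y = -1.946028

-1.946028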